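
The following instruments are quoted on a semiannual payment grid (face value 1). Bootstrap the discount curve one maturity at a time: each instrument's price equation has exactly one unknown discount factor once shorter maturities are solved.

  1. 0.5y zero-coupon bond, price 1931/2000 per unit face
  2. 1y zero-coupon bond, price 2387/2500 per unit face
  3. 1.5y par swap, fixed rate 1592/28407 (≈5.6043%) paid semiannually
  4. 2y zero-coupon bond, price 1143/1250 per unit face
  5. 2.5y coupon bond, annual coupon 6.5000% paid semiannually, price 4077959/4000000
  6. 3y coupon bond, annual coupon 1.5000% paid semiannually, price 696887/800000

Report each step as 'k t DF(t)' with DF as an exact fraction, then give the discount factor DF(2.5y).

step 1 [0.5y] zero: DF = P = 1931/2000 ≈ 0.965500
step 2 [1y] zero: DF = P = 2387/2500 ≈ 0.954800
step 3 [1.5y] swap r/2=796/28407: DF=(1 − 796/28407·(0.965500+0.954800))/(1+796/28407) = 2301/2500 ≈ 0.920400
step 4 [2y] zero: DF = P = 1143/1250 ≈ 0.914400
step 5 [2.5y] bond c/2=13/400: DF=(4077959/4000000 − 13/400·(0.965500+0.954800+0.920400+0.914400))/(1+13/400) = 2173/2500 ≈ 0.869200
step 6 [3y] bond c/2=3/400: DF=(696887/800000 − 3/400·(0.965500+0.954800+0.920400+0.914400+0.869200))/(1+3/400) = 4151/5000 ≈ 0.830200

1 1/2 1931/2000
2 1 2387/2500
3 3/2 2301/2500
4 2 1143/1250
5 5/2 2173/2500
6 3 4151/5000
DF(2.5y) = 2173/2500 ≈ 0.869200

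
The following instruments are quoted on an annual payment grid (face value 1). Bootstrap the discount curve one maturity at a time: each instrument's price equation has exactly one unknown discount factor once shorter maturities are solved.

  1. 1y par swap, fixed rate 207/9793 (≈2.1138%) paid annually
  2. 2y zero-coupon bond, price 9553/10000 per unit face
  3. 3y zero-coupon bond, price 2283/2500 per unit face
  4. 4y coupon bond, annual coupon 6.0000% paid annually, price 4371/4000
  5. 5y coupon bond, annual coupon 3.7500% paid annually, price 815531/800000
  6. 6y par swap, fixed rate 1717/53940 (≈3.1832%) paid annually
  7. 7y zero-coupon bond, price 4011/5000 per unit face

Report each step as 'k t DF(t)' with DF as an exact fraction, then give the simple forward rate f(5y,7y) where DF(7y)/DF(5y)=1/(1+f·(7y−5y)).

1 1 9793/10000
2 2 9553/10000
3 3 2283/2500
4 4 8697/10000
5 5 4241/5000
6 6 8283/10000
7 7 4011/5000
f(5y,7y) = ((4241/5000)/(4011/5000) − 1)/(2) = 115/4011 ≈ 2.8671%

step 1 [1y] swap r/1=207/9793: DF=(1 − 207/9793·(0))/(1+207/9793) = 9793/10000 ≈ 0.979300
step 2 [2y] zero: DF = P = 9553/10000 ≈ 0.955300
step 3 [3y] zero: DF = P = 2283/2500 ≈ 0.913200
step 4 [4y] bond c/1=3/50: DF=(4371/4000 − 3/50·(0.979300+0.955300+0.913200))/(1+3/50) = 8697/10000 ≈ 0.869700
step 5 [5y] bond c/1=3/80: DF=(815531/800000 − 3/80·(0.979300+0.955300+0.913200+0.869700))/(1+3/80) = 4241/5000 ≈ 0.848200
step 6 [6y] swap r/1=1717/53940: DF=(1 − 1717/53940·(0.979300+0.955300+0.913200+0.869700+0.848200))/(1+1717/53940) = 8283/10000 ≈ 0.828300
step 7 [7y] zero: DF = P = 4011/5000 ≈ 0.802200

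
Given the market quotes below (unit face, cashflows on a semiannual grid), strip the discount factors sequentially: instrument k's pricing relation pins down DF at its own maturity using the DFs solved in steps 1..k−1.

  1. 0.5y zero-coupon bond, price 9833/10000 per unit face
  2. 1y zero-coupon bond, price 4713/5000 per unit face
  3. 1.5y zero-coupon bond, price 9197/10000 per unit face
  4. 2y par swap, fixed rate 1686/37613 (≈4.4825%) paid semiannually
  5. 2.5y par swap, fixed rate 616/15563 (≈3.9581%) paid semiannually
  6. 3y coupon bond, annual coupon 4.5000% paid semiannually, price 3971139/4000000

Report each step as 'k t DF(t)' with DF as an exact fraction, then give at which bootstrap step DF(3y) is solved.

1 1/2 9833/10000
2 1 4713/5000
3 3/2 9197/10000
4 2 9157/10000
5 5/2 2269/2500
6 3 4341/5000
DF(3y) is solved at step 6

step 1 [0.5y] zero: DF = P = 9833/10000 ≈ 0.983300
step 2 [1y] zero: DF = P = 4713/5000 ≈ 0.942600
step 3 [1.5y] zero: DF = P = 9197/10000 ≈ 0.919700
step 4 [2y] swap r/2=843/37613: DF=(1 − 843/37613·(0.983300+0.942600+0.919700))/(1+843/37613) = 9157/10000 ≈ 0.915700
step 5 [2.5y] swap r/2=308/15563: DF=(1 − 308/15563·(0.983300+0.942600+0.919700+0.915700))/(1+308/15563) = 2269/2500 ≈ 0.907600
step 6 [3y] bond c/2=9/400: DF=(3971139/4000000 − 9/400·(0.983300+0.942600+0.919700+0.915700+0.907600))/(1+9/400) = 4341/5000 ≈ 0.868200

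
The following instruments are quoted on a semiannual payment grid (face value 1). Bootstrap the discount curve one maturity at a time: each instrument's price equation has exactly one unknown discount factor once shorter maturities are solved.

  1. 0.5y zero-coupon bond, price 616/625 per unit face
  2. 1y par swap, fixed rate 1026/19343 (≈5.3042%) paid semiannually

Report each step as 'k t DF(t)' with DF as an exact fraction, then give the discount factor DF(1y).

1 1/2 616/625
2 1 9487/10000
DF(1y) = 9487/10000 ≈ 0.948700

step 1 [0.5y] zero: DF = P = 616/625 ≈ 0.985600
step 2 [1y] swap r/2=513/19343: DF=(1 − 513/19343·(0.985600))/(1+513/19343) = 9487/10000 ≈ 0.948700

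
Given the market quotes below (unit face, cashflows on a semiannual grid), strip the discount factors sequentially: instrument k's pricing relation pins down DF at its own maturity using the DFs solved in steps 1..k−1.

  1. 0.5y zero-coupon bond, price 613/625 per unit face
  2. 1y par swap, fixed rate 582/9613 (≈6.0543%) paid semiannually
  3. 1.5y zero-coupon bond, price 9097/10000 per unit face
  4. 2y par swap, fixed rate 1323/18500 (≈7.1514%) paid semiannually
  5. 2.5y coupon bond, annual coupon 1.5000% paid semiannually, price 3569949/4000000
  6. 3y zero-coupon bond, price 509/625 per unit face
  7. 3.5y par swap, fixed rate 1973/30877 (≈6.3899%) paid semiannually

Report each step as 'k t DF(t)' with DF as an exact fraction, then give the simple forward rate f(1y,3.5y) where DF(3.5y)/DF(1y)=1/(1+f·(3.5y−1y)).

1 1/2 613/625
2 1 4709/5000
3 3/2 9097/10000
4 2 8677/10000
5 5/2 8583/10000
6 3 509/625
7 7/2 8027/10000
f(1y,3.5y) = ((4709/5000)/(8027/10000) − 1)/(5/2) = 2782/40135 ≈ 6.9316%

step 1 [0.5y] zero: DF = P = 613/625 ≈ 0.980800
step 2 [1y] swap r/2=291/9613: DF=(1 − 291/9613·(0.980800))/(1+291/9613) = 4709/5000 ≈ 0.941800
step 3 [1.5y] zero: DF = P = 9097/10000 ≈ 0.909700
step 4 [2y] swap r/2=1323/37000: DF=(1 − 1323/37000·(0.980800+0.941800+0.909700))/(1+1323/37000) = 8677/10000 ≈ 0.867700
step 5 [2.5y] bond c/2=3/400: DF=(3569949/4000000 − 3/400·(0.980800+0.941800+0.909700+0.867700))/(1+3/400) = 8583/10000 ≈ 0.858300
step 6 [3y] zero: DF = P = 509/625 ≈ 0.814400
step 7 [3.5y] swap r/2=1973/61754: DF=(1 − 1973/61754·(0.980800+0.941800+0.909700+0.867700+0.858300+0.814400))/(1+1973/61754) = 8027/10000 ≈ 0.802700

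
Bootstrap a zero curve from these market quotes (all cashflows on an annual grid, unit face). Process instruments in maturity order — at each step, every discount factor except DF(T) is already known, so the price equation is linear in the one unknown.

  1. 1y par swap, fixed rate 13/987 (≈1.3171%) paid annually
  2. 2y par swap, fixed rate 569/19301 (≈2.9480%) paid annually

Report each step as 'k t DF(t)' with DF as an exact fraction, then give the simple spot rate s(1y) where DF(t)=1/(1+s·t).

step 1 [1y] swap r/1=13/987: DF=(1 − 13/987·(0))/(1+13/987) = 987/1000 ≈ 0.987000
step 2 [2y] swap r/1=569/19301: DF=(1 − 569/19301·(0.987000))/(1+569/19301) = 9431/10000 ≈ 0.943100

1 1 987/1000
2 2 9431/10000
s(1y) = (1/(987/1000) − 1)/(1) = 13/987 ≈ 1.3171%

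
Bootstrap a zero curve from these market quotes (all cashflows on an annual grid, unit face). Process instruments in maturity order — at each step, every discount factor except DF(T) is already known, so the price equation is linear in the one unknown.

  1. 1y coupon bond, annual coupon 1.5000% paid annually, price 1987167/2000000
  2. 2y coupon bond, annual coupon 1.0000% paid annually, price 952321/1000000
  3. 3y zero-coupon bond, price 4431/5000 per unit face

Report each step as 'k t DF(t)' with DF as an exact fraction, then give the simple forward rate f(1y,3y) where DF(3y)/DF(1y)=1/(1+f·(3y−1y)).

step 1 [1y] bond c/1=3/200: DF=(1987167/2000000 − 3/200·(0))/(1+3/200) = 9789/10000 ≈ 0.978900
step 2 [2y] bond c/1=1/100: DF=(952321/1000000 − 1/100·(0.978900))/(1+1/100) = 2333/2500 ≈ 0.933200
step 3 [3y] zero: DF = P = 4431/5000 ≈ 0.886200

1 1 9789/10000
2 2 2333/2500
3 3 4431/5000
f(1y,3y) = ((9789/10000)/(4431/5000) − 1)/(2) = 309/5908 ≈ 5.2302%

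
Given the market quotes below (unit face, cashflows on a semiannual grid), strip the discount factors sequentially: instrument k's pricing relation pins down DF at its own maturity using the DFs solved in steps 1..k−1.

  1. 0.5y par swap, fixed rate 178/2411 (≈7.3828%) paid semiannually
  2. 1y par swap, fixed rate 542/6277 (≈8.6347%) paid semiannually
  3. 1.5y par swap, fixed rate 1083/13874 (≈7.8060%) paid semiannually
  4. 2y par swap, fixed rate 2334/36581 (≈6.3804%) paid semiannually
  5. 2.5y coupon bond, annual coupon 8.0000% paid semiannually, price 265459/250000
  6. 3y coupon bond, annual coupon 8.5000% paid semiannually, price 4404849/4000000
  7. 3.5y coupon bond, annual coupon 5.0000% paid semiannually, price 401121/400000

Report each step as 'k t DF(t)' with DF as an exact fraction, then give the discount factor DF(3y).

1 1/2 2411/2500
2 1 9187/10000
3 3/2 8917/10000
4 2 8833/10000
5 5/2 8803/10000
6 3 8713/10000
7 7/2 529/625
DF(3y) = 8713/10000 ≈ 0.871300

step 1 [0.5y] swap r/2=89/2411: DF=(1 − 89/2411·(0))/(1+89/2411) = 2411/2500 ≈ 0.964400
step 2 [1y] swap r/2=271/6277: DF=(1 − 271/6277·(0.964400))/(1+271/6277) = 9187/10000 ≈ 0.918700
step 3 [1.5y] swap r/2=1083/27748: DF=(1 − 1083/27748·(0.964400+0.918700))/(1+1083/27748) = 8917/10000 ≈ 0.891700
step 4 [2y] swap r/2=1167/36581: DF=(1 − 1167/36581·(0.964400+0.918700+0.891700))/(1+1167/36581) = 8833/10000 ≈ 0.883300
step 5 [2.5y] bond c/2=1/25: DF=(265459/250000 − 1/25·(0.964400+0.918700+0.891700+0.883300))/(1+1/25) = 8803/10000 ≈ 0.880300
step 6 [3y] bond c/2=17/400: DF=(4404849/4000000 − 17/400·(0.964400+0.918700+0.891700+0.883300+0.880300))/(1+17/400) = 8713/10000 ≈ 0.871300
step 7 [3.5y] bond c/2=1/40: DF=(401121/400000 − 1/40·(0.964400+0.918700+0.891700+0.883300+0.880300+0.871300))/(1+1/40) = 529/625 ≈ 0.846400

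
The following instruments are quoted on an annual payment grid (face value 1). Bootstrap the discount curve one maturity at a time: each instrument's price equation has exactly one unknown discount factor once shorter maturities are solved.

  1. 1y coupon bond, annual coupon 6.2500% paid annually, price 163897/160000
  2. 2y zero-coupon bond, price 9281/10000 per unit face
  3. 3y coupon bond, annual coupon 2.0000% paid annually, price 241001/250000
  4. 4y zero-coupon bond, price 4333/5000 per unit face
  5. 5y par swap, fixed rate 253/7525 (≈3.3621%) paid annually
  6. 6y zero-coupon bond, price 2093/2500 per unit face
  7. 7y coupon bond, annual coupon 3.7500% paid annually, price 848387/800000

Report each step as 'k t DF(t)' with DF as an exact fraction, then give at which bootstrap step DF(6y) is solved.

1 1 9641/10000
2 2 9281/10000
3 3 227/250
4 4 4333/5000
5 5 4241/5000
6 6 2093/2500
7 7 8287/10000
DF(6y) is solved at step 6

step 1 [1y] bond c/1=1/16: DF=(163897/160000 − 1/16·(0))/(1+1/16) = 9641/10000 ≈ 0.964100
step 2 [2y] zero: DF = P = 9281/10000 ≈ 0.928100
step 3 [3y] bond c/1=1/50: DF=(241001/250000 − 1/50·(0.964100+0.928100))/(1+1/50) = 227/250 ≈ 0.908000
step 4 [4y] zero: DF = P = 4333/5000 ≈ 0.866600
step 5 [5y] swap r/1=253/7525: DF=(1 − 253/7525·(0.964100+0.928100+0.908000+0.866600))/(1+253/7525) = 4241/5000 ≈ 0.848200
step 6 [6y] zero: DF = P = 2093/2500 ≈ 0.837200
step 7 [7y] bond c/1=3/80: DF=(848387/800000 − 3/80·(0.964100+0.928100+0.908000+0.866600+0.848200+0.837200))/(1+3/80) = 8287/10000 ≈ 0.828700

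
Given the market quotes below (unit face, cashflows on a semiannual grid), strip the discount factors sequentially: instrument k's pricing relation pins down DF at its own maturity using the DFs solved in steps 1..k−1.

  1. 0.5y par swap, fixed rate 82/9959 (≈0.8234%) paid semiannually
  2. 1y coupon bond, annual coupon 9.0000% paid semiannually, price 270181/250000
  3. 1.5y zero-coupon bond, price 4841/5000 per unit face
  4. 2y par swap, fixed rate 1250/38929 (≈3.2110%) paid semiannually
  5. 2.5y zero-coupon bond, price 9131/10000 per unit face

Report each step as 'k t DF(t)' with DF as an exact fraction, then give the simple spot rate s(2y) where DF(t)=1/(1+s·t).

1 1/2 9959/10000
2 1 9913/10000
3 3/2 4841/5000
4 2 15/16
5 5/2 9131/10000
s(2y) = (1/(15/16) − 1)/(2) = 1/30 ≈ 3.3333%

step 1 [0.5y] swap r/2=41/9959: DF=(1 − 41/9959·(0))/(1+41/9959) = 9959/10000 ≈ 0.995900
step 2 [1y] bond c/2=9/200: DF=(270181/250000 − 9/200·(0.995900))/(1+9/200) = 9913/10000 ≈ 0.991300
step 3 [1.5y] zero: DF = P = 4841/5000 ≈ 0.968200
step 4 [2y] swap r/2=625/38929: DF=(1 − 625/38929·(0.995900+0.991300+0.968200))/(1+625/38929) = 15/16 ≈ 0.937500
step 5 [2.5y] zero: DF = P = 9131/10000 ≈ 0.913100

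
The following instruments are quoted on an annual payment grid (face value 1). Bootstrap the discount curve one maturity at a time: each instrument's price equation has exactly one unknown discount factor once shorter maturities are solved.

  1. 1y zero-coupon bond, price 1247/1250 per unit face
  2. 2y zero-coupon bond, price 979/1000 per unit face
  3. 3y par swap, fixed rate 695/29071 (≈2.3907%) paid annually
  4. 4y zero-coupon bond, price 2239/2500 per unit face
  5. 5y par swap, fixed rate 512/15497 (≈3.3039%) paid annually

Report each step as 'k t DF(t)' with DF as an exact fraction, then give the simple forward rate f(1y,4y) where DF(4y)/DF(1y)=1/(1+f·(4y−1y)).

1 1 1247/1250
2 2 979/1000
3 3 1861/2000
4 4 2239/2500
5 5 529/625
f(1y,4y) = ((1247/1250)/(2239/2500) − 1)/(3) = 85/2239 ≈ 3.7963%

step 1 [1y] zero: DF = P = 1247/1250 ≈ 0.997600
step 2 [2y] zero: DF = P = 979/1000 ≈ 0.979000
step 3 [3y] swap r/1=695/29071: DF=(1 − 695/29071·(0.997600+0.979000))/(1+695/29071) = 1861/2000 ≈ 0.930500
step 4 [4y] zero: DF = P = 2239/2500 ≈ 0.895600
step 5 [5y] swap r/1=512/15497: DF=(1 − 512/15497·(0.997600+0.979000+0.930500+0.895600))/(1+512/15497) = 529/625 ≈ 0.846400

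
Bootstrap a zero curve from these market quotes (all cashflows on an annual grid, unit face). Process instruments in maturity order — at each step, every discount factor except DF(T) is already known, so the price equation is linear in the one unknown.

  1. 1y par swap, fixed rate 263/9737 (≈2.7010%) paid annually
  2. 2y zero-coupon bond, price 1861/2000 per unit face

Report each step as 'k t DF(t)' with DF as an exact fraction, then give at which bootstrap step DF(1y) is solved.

step 1 [1y] swap r/1=263/9737: DF=(1 − 263/9737·(0))/(1+263/9737) = 9737/10000 ≈ 0.973700
step 2 [2y] zero: DF = P = 1861/2000 ≈ 0.930500

1 1 9737/10000
2 2 1861/2000
DF(1y) is solved at step 1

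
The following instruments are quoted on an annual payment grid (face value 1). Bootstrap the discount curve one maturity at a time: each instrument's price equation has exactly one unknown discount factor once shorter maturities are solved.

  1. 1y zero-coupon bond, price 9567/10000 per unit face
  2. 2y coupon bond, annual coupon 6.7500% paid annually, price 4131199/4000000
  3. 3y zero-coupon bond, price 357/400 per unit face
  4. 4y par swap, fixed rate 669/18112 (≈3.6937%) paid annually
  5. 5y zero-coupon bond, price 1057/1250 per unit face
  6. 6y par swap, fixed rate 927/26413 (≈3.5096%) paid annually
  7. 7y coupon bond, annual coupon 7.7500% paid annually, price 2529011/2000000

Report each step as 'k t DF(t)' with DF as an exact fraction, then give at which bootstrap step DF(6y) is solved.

1 1 9567/10000
2 2 907/1000
3 3 357/400
4 4 4331/5000
5 5 1057/1250
6 6 4073/5000
7 7 496/625
DF(6y) is solved at step 6

step 1 [1y] zero: DF = P = 9567/10000 ≈ 0.956700
step 2 [2y] bond c/1=27/400: DF=(4131199/4000000 − 27/400·(0.956700))/(1+27/400) = 907/1000 ≈ 0.907000
step 3 [3y] zero: DF = P = 357/400 ≈ 0.892500
step 4 [4y] swap r/1=669/18112: DF=(1 − 669/18112·(0.956700+0.907000+0.892500))/(1+669/18112) = 4331/5000 ≈ 0.866200
step 5 [5y] zero: DF = P = 1057/1250 ≈ 0.845600
step 6 [6y] swap r/1=927/26413: DF=(1 − 927/26413·(0.956700+0.907000+0.892500+0.866200+0.845600))/(1+927/26413) = 4073/5000 ≈ 0.814600
step 7 [7y] bond c/1=31/400: DF=(2529011/2000000 − 31/400·(0.956700+0.907000+0.892500+0.866200+0.845600+0.814600))/(1+31/400) = 496/625 ≈ 0.793600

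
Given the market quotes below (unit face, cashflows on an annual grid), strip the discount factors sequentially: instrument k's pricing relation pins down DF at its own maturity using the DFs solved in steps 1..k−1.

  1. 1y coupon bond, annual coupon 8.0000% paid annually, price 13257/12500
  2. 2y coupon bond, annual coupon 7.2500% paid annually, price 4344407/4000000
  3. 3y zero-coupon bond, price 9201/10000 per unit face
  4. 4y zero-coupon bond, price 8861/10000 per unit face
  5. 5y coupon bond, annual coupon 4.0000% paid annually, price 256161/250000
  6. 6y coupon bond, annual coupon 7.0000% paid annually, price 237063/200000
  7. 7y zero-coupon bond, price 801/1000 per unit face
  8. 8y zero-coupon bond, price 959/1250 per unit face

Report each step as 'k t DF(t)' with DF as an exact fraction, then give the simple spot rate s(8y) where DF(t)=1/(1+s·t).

step 1 [1y] bond c/1=2/25: DF=(13257/12500 − 2/25·(0))/(1+2/25) = 491/500 ≈ 0.982000
step 2 [2y] bond c/1=29/400: DF=(4344407/4000000 − 29/400·(0.982000))/(1+29/400) = 9463/10000 ≈ 0.946300
step 3 [3y] zero: DF = P = 9201/10000 ≈ 0.920100
step 4 [4y] zero: DF = P = 8861/10000 ≈ 0.886100
step 5 [5y] bond c/1=1/25: DF=(256161/250000 − 1/25·(0.982000+0.946300+0.920100+0.886100))/(1+1/25) = 526/625 ≈ 0.841600
step 6 [6y] bond c/1=7/100: DF=(237063/200000 − 7/100·(0.982000+0.946300+0.920100+0.886100+0.841600))/(1+7/100) = 2021/2500 ≈ 0.808400
step 7 [7y] zero: DF = P = 801/1000 ≈ 0.801000
step 8 [8y] zero: DF = P = 959/1250 ≈ 0.767200

1 1 491/500
2 2 9463/10000
3 3 9201/10000
4 4 8861/10000
5 5 526/625
6 6 2021/2500
7 7 801/1000
8 8 959/1250
s(8y) = (1/(959/1250) − 1)/(8) = 291/7672 ≈ 3.7930%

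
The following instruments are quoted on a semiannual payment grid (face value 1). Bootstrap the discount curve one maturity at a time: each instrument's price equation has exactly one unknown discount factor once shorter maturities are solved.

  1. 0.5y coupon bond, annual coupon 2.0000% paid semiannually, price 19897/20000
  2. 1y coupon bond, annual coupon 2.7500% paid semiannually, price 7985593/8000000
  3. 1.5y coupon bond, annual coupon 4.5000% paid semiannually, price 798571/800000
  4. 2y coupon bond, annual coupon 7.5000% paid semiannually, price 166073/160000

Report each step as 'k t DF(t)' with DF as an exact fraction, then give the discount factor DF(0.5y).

1 1/2 197/200
2 1 9713/10000
3 3/2 2333/2500
4 2 112/125
DF(0.5y) = 197/200 ≈ 0.985000

step 1 [0.5y] bond c/2=1/100: DF=(19897/20000 − 1/100·(0))/(1+1/100) = 197/200 ≈ 0.985000
step 2 [1y] bond c/2=11/800: DF=(7985593/8000000 − 11/800·(0.985000))/(1+11/800) = 9713/10000 ≈ 0.971300
step 3 [1.5y] bond c/2=9/400: DF=(798571/800000 − 9/400·(0.985000+0.971300))/(1+9/400) = 2333/2500 ≈ 0.933200
step 4 [2y] bond c/2=3/80: DF=(166073/160000 − 3/80·(0.985000+0.971300+0.933200))/(1+3/80) = 112/125 ≈ 0.896000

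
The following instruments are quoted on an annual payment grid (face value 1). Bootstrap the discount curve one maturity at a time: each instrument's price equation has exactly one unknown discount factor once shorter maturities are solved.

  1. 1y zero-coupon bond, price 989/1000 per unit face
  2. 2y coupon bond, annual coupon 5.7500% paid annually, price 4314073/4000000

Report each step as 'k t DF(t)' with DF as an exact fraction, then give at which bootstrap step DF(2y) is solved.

1 1 989/1000
2 2 9661/10000
DF(2y) is solved at step 2

step 1 [1y] zero: DF = P = 989/1000 ≈ 0.989000
step 2 [2y] bond c/1=23/400: DF=(4314073/4000000 − 23/400·(0.989000))/(1+23/400) = 9661/10000 ≈ 0.966100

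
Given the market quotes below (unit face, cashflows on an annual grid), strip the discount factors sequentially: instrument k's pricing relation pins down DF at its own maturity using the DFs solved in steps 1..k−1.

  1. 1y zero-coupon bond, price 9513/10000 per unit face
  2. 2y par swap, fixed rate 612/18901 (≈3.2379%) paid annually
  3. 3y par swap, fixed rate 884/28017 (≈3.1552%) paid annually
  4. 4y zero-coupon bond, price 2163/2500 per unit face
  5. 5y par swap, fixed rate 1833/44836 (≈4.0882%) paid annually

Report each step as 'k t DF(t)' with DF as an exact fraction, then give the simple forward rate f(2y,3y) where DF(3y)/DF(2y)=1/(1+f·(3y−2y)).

1 1 9513/10000
2 2 2347/2500
3 3 2279/2500
4 4 2163/2500
5 5 8167/10000
f(2y,3y) = ((2347/2500)/(2279/2500) − 1)/(1) = 68/2279 ≈ 2.9838%

step 1 [1y] zero: DF = P = 9513/10000 ≈ 0.951300
step 2 [2y] swap r/1=612/18901: DF=(1 − 612/18901·(0.951300))/(1+612/18901) = 2347/2500 ≈ 0.938800
step 3 [3y] swap r/1=884/28017: DF=(1 − 884/28017·(0.951300+0.938800))/(1+884/28017) = 2279/2500 ≈ 0.911600
step 4 [4y] zero: DF = P = 2163/2500 ≈ 0.865200
step 5 [5y] swap r/1=1833/44836: DF=(1 − 1833/44836·(0.951300+0.938800+0.911600+0.865200))/(1+1833/44836) = 8167/10000 ≈ 0.816700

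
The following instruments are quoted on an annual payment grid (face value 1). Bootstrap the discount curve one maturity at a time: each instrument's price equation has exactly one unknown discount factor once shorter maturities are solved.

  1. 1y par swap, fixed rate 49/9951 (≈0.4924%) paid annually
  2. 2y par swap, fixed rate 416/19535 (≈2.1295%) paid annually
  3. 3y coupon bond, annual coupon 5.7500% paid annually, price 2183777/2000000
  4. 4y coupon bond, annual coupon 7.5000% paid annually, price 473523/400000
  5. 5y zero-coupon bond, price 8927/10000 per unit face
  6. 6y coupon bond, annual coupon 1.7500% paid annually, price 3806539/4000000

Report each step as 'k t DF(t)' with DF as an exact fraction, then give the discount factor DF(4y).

1 1 9951/10000
2 2 599/625
3 3 9263/10000
4 4 9003/10000
5 5 8927/10000
6 6 8549/10000
DF(4y) = 9003/10000 ≈ 0.900300

step 1 [1y] swap r/1=49/9951: DF=(1 − 49/9951·(0))/(1+49/9951) = 9951/10000 ≈ 0.995100
step 2 [2y] swap r/1=416/19535: DF=(1 − 416/19535·(0.995100))/(1+416/19535) = 599/625 ≈ 0.958400
step 3 [3y] bond c/1=23/400: DF=(2183777/2000000 − 23/400·(0.995100+0.958400))/(1+23/400) = 9263/10000 ≈ 0.926300
step 4 [4y] bond c/1=3/40: DF=(473523/400000 − 3/40·(0.995100+0.958400+0.926300))/(1+3/40) = 9003/10000 ≈ 0.900300
step 5 [5y] zero: DF = P = 8927/10000 ≈ 0.892700
step 6 [6y] bond c/1=7/400: DF=(3806539/4000000 − 7/400·(0.995100+0.958400+0.926300+0.900300+0.892700))/(1+7/400) = 8549/10000 ≈ 0.854900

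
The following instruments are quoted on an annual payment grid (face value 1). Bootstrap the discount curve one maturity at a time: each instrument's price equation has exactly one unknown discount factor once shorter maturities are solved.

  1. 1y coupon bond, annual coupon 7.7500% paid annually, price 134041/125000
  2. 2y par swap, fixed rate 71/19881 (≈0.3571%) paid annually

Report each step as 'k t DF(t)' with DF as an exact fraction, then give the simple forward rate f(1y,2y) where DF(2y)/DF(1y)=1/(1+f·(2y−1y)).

step 1 [1y] bond c/1=31/400: DF=(134041/125000 − 31/400·(0))/(1+31/400) = 622/625 ≈ 0.995200
step 2 [2y] swap r/1=71/19881: DF=(1 − 71/19881·(0.995200))/(1+71/19881) = 9929/10000 ≈ 0.992900

1 1 622/625
2 2 9929/10000
f(1y,2y) = ((622/625)/(9929/10000) − 1)/(1) = 23/9929 ≈ 0.2316%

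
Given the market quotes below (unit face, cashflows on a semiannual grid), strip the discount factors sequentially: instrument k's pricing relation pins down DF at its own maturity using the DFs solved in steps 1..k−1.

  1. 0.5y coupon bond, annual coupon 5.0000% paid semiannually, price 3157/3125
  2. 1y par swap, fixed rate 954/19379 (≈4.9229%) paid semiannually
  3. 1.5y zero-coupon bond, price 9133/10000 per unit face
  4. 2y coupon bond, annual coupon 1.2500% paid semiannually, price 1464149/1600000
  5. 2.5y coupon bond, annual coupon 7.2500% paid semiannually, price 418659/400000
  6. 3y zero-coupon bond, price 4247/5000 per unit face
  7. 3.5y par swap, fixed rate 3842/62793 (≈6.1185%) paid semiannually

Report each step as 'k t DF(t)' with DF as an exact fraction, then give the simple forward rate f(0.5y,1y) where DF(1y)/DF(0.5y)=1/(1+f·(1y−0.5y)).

1 1/2 616/625
2 1 9523/10000
3 3/2 9133/10000
4 2 8917/10000
5 5/2 8791/10000
6 3 4247/5000
7 7/2 8079/10000
f(0.5y,1y) = ((616/625)/(9523/10000) − 1)/(1/2) = 666/9523 ≈ 6.9936%

step 1 [0.5y] bond c/2=1/40: DF=(3157/3125 − 1/40·(0))/(1+1/40) = 616/625 ≈ 0.985600
step 2 [1y] swap r/2=477/19379: DF=(1 − 477/19379·(0.985600))/(1+477/19379) = 9523/10000 ≈ 0.952300
step 3 [1.5y] zero: DF = P = 9133/10000 ≈ 0.913300
step 4 [2y] bond c/2=1/160: DF=(1464149/1600000 − 1/160·(0.985600+0.952300+0.913300))/(1+1/160) = 8917/10000 ≈ 0.891700
step 5 [2.5y] bond c/2=29/800: DF=(418659/400000 − 29/800·(0.985600+0.952300+0.913300+0.891700))/(1+29/800) = 8791/10000 ≈ 0.879100
step 6 [3y] zero: DF = P = 4247/5000 ≈ 0.849400
step 7 [3.5y] swap r/2=1921/62793: DF=(1 − 1921/62793·(0.985600+0.952300+0.913300+0.891700+0.879100+0.849400))/(1+1921/62793) = 8079/10000 ≈ 0.807900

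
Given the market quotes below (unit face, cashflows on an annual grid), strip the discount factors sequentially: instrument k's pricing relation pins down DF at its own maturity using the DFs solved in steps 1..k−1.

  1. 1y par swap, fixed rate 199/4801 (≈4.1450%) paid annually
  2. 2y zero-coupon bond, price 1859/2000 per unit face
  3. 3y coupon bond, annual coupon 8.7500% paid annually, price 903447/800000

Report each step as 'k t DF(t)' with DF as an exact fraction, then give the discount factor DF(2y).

step 1 [1y] swap r/1=199/4801: DF=(1 − 199/4801·(0))/(1+199/4801) = 4801/5000 ≈ 0.960200
step 2 [2y] zero: DF = P = 1859/2000 ≈ 0.929500
step 3 [3y] bond c/1=7/80: DF=(903447/800000 − 7/80·(0.960200+0.929500))/(1+7/80) = 554/625 ≈ 0.886400

1 1 4801/5000
2 2 1859/2000
3 3 554/625
DF(2y) = 1859/2000 ≈ 0.929500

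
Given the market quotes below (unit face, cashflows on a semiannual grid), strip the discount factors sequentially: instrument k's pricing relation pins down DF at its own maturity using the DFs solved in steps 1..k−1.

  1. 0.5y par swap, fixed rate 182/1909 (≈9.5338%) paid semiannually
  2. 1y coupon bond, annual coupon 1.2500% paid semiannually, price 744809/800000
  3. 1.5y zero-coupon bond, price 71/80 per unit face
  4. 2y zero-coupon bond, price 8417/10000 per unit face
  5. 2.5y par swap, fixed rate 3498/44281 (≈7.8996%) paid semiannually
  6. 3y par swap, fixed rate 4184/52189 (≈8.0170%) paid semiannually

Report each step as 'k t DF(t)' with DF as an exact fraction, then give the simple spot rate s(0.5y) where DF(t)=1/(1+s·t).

1 1/2 1909/2000
2 1 9193/10000
3 3/2 71/80
4 2 8417/10000
5 5/2 8251/10000
6 3 1977/2500
s(0.5y) = (1/(1909/2000) − 1)/(1/2) = 182/1909 ≈ 9.5338%

step 1 [0.5y] swap r/2=91/1909: DF=(1 − 91/1909·(0))/(1+91/1909) = 1909/2000 ≈ 0.954500
step 2 [1y] bond c/2=1/160: DF=(744809/800000 − 1/160·(0.954500))/(1+1/160) = 9193/10000 ≈ 0.919300
step 3 [1.5y] zero: DF = P = 71/80 ≈ 0.887500
step 4 [2y] zero: DF = P = 8417/10000 ≈ 0.841700
step 5 [2.5y] swap r/2=1749/44281: DF=(1 − 1749/44281·(0.954500+0.919300+0.887500+0.841700))/(1+1749/44281) = 8251/10000 ≈ 0.825100
step 6 [3y] swap r/2=2092/52189: DF=(1 − 2092/52189·(0.954500+0.919300+0.887500+0.841700+0.825100))/(1+2092/52189) = 1977/2500 ≈ 0.790800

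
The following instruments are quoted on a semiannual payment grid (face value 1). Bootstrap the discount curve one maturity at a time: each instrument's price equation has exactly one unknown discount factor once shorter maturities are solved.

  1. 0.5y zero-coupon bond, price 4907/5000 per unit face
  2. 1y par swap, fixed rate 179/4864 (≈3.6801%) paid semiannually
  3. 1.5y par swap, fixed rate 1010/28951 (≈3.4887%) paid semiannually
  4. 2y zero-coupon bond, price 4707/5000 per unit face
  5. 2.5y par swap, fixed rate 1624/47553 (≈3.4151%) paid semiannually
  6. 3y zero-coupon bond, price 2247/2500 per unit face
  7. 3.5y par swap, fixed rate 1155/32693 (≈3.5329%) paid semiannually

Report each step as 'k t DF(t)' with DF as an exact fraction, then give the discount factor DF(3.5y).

step 1 [0.5y] zero: DF = P = 4907/5000 ≈ 0.981400
step 2 [1y] swap r/2=179/9728: DF=(1 − 179/9728·(0.981400))/(1+179/9728) = 4821/5000 ≈ 0.964200
step 3 [1.5y] swap r/2=505/28951: DF=(1 − 505/28951·(0.981400+0.964200))/(1+505/28951) = 1899/2000 ≈ 0.949500
step 4 [2y] zero: DF = P = 4707/5000 ≈ 0.941400
step 5 [2.5y] swap r/2=812/47553: DF=(1 − 812/47553·(0.981400+0.964200+0.949500+0.941400))/(1+812/47553) = 2297/2500 ≈ 0.918800
step 6 [3y] zero: DF = P = 2247/2500 ≈ 0.898800
step 7 [3.5y] swap r/2=1155/65386: DF=(1 − 1155/65386·(0.981400+0.964200+0.949500+0.941400+0.918800+0.898800))/(1+1155/65386) = 1769/2000 ≈ 0.884500

1 1/2 4907/5000
2 1 4821/5000
3 3/2 1899/2000
4 2 4707/5000
5 5/2 2297/2500
6 3 2247/2500
7 7/2 1769/2000
DF(3.5y) = 1769/2000 ≈ 0.884500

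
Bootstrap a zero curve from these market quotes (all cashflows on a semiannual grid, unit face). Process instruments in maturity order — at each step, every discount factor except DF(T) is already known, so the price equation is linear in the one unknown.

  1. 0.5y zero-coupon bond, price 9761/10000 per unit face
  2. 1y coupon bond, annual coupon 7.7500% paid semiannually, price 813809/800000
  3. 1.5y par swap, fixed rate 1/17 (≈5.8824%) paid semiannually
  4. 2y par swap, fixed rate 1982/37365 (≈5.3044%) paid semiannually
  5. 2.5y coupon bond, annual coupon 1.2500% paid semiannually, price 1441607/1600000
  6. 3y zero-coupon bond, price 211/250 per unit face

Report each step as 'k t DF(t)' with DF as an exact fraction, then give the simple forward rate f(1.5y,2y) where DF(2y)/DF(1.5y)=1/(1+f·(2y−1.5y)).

1 1/2 9761/10000
2 1 9429/10000
3 3/2 4583/5000
4 2 9009/10000
5 5/2 4361/5000
6 3 211/250
f(1.5y,2y) = ((4583/5000)/(9009/10000) − 1)/(1/2) = 314/9009 ≈ 3.4854%

step 1 [0.5y] zero: DF = P = 9761/10000 ≈ 0.976100
step 2 [1y] bond c/2=31/800: DF=(813809/800000 − 31/800·(0.976100))/(1+31/800) = 9429/10000 ≈ 0.942900
step 3 [1.5y] swap r/2=1/34: DF=(1 − 1/34·(0.976100+0.942900))/(1+1/34) = 4583/5000 ≈ 0.916600
step 4 [2y] swap r/2=991/37365: DF=(1 − 991/37365·(0.976100+0.942900+0.916600))/(1+991/37365) = 9009/10000 ≈ 0.900900
step 5 [2.5y] bond c/2=1/160: DF=(1441607/1600000 − 1/160·(0.976100+0.942900+0.916600+0.900900))/(1+1/160) = 4361/5000 ≈ 0.872200
step 6 [3y] zero: DF = P = 211/250 ≈ 0.844000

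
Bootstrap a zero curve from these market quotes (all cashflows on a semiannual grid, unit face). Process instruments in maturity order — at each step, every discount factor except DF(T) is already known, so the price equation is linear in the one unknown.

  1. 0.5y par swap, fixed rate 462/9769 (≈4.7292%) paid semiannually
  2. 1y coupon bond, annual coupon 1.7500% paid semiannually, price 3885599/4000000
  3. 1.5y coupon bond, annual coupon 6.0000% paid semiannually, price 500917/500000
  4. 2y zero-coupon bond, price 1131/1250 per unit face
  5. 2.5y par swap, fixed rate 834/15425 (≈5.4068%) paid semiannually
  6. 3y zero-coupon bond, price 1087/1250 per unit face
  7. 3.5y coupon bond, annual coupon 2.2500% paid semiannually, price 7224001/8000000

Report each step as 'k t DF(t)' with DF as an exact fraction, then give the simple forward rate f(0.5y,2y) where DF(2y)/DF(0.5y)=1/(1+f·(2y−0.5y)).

step 1 [0.5y] swap r/2=231/9769: DF=(1 − 231/9769·(0))/(1+231/9769) = 9769/10000 ≈ 0.976900
step 2 [1y] bond c/2=7/800: DF=(3885599/4000000 − 7/800·(0.976900))/(1+7/800) = 1909/2000 ≈ 0.954500
step 3 [1.5y] bond c/2=3/100: DF=(500917/500000 − 3/100·(0.976900+0.954500))/(1+3/100) = 2291/2500 ≈ 0.916400
step 4 [2y] zero: DF = P = 1131/1250 ≈ 0.904800
step 5 [2.5y] swap r/2=417/15425: DF=(1 − 417/15425·(0.976900+0.954500+0.916400+0.904800))/(1+417/15425) = 8749/10000 ≈ 0.874900
step 6 [3y] zero: DF = P = 1087/1250 ≈ 0.869600
step 7 [3.5y] bond c/2=9/800: DF=(7224001/8000000 − 9/800·(0.976900+0.954500+0.916400+0.904800+0.874900+0.869600))/(1+9/800) = 4159/5000 ≈ 0.831800

1 1/2 9769/10000
2 1 1909/2000
3 3/2 2291/2500
4 2 1131/1250
5 5/2 8749/10000
6 3 1087/1250
7 7/2 4159/5000
f(0.5y,2y) = ((9769/10000)/(1131/1250) − 1)/(3/2) = 721/13572 ≈ 5.3124%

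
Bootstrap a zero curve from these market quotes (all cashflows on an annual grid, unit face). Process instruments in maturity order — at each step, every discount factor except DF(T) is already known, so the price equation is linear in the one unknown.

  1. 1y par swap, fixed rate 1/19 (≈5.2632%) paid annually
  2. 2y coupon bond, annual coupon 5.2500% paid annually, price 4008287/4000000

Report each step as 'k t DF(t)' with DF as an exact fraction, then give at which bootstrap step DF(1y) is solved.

step 1 [1y] swap r/1=1/19: DF=(1 − 1/19·(0))/(1+1/19) = 19/20 ≈ 0.950000
step 2 [2y] bond c/1=21/400: DF=(4008287/4000000 − 21/400·(0.950000))/(1+21/400) = 9047/10000 ≈ 0.904700

1 1 19/20
2 2 9047/10000
DF(1y) is solved at step 1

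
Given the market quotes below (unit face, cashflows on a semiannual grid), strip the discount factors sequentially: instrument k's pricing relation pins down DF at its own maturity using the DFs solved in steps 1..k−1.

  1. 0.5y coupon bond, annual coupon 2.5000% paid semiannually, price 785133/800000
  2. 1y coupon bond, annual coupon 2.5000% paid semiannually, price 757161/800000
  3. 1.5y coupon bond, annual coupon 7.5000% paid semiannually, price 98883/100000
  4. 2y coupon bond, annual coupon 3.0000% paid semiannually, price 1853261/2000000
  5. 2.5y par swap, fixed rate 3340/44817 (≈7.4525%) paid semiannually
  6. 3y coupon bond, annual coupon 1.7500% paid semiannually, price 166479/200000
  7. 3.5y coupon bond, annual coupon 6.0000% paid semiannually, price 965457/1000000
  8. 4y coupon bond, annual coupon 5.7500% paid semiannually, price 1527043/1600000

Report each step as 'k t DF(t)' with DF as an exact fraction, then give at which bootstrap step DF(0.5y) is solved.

step 1 [0.5y] bond c/2=1/80: DF=(785133/800000 − 1/80·(0))/(1+1/80) = 9693/10000 ≈ 0.969300
step 2 [1y] bond c/2=1/80: DF=(757161/800000 − 1/80·(0.969300))/(1+1/80) = 2307/2500 ≈ 0.922800
step 3 [1.5y] bond c/2=3/80: DF=(98883/100000 − 3/80·(0.969300+0.922800))/(1+3/80) = 8847/10000 ≈ 0.884700
step 4 [2y] bond c/2=3/200: DF=(1853261/2000000 − 3/200·(0.969300+0.922800+0.884700))/(1+3/200) = 8719/10000 ≈ 0.871900
step 5 [2.5y] swap r/2=1670/44817: DF=(1 − 1670/44817·(0.969300+0.922800+0.884700+0.871900))/(1+1670/44817) = 833/1000 ≈ 0.833000
step 6 [3y] bond c/2=7/800: DF=(166479/200000 − 7/800·(0.969300+0.922800+0.884700+0.871900+0.833000))/(1+7/800) = 7863/10000 ≈ 0.786300
step 7 [3.5y] bond c/2=3/100: DF=(965457/1000000 − 3/100·(0.969300+0.922800+0.884700+0.871900+0.833000+0.786300))/(1+3/100) = 7839/10000 ≈ 0.783900
step 8 [4y] bond c/2=23/800: DF=(1527043/1600000 − 23/800·(0.969300+0.922800+0.884700+0.871900+0.833000+0.786300+0.783900))/(1+23/800) = 3793/5000 ≈ 0.758600

1 1/2 9693/10000
2 1 2307/2500
3 3/2 8847/10000
4 2 8719/10000
5 5/2 833/1000
6 3 7863/10000
7 7/2 7839/10000
8 4 3793/5000
DF(0.5y) is solved at step 1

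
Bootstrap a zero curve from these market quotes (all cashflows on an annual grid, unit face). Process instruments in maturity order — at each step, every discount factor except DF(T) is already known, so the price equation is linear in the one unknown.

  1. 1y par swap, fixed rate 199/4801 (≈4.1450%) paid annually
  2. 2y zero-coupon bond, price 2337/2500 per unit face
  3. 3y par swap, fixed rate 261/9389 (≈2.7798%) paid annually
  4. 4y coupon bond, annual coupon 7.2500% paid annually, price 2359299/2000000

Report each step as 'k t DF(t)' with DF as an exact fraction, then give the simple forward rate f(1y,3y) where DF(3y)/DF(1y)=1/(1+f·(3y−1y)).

step 1 [1y] swap r/1=199/4801: DF=(1 − 199/4801·(0))/(1+199/4801) = 4801/5000 ≈ 0.960200
step 2 [2y] zero: DF = P = 2337/2500 ≈ 0.934800
step 3 [3y] swap r/1=261/9389: DF=(1 − 261/9389·(0.960200+0.934800))/(1+261/9389) = 9217/10000 ≈ 0.921700
step 4 [4y] bond c/1=29/400: DF=(2359299/2000000 − 29/400·(0.960200+0.934800+0.921700))/(1+29/400) = 1819/2000 ≈ 0.909500

1 1 4801/5000
2 2 2337/2500
3 3 9217/10000
4 4 1819/2000
f(1y,3y) = ((4801/5000)/(9217/10000) − 1)/(2) = 385/18434 ≈ 2.0885%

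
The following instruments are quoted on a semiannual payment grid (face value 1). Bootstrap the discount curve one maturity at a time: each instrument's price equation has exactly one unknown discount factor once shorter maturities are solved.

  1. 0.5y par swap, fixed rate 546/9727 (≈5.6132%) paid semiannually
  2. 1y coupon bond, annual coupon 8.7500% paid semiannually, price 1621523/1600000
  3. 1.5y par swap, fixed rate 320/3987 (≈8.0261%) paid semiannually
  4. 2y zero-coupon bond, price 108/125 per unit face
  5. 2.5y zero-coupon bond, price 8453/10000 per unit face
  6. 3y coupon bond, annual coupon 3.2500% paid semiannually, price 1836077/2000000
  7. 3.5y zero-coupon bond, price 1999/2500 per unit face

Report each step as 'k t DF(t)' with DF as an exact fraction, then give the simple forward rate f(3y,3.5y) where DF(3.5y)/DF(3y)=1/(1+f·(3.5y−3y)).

step 1 [0.5y] swap r/2=273/9727: DF=(1 − 273/9727·(0))/(1+273/9727) = 9727/10000 ≈ 0.972700
step 2 [1y] bond c/2=7/160: DF=(1621523/1600000 − 7/160·(0.972700))/(1+7/160) = 4651/5000 ≈ 0.930200
step 3 [1.5y] swap r/2=160/3987: DF=(1 − 160/3987·(0.972700+0.930200))/(1+160/3987) = 111/125 ≈ 0.888000
step 4 [2y] zero: DF = P = 108/125 ≈ 0.864000
step 5 [2.5y] zero: DF = P = 8453/10000 ≈ 0.845300
step 6 [3y] bond c/2=13/800: DF=(1836077/2000000 − 13/800·(0.972700+0.930200+0.888000+0.864000+0.845300))/(1+13/800) = 4157/5000 ≈ 0.831400
step 7 [3.5y] zero: DF = P = 1999/2500 ≈ 0.799600

1 1/2 9727/10000
2 1 4651/5000
3 3/2 111/125
4 2 108/125
5 5/2 8453/10000
6 3 4157/5000
7 7/2 1999/2500
f(3y,3.5y) = ((4157/5000)/(1999/2500) − 1)/(1/2) = 159/1999 ≈ 7.9540%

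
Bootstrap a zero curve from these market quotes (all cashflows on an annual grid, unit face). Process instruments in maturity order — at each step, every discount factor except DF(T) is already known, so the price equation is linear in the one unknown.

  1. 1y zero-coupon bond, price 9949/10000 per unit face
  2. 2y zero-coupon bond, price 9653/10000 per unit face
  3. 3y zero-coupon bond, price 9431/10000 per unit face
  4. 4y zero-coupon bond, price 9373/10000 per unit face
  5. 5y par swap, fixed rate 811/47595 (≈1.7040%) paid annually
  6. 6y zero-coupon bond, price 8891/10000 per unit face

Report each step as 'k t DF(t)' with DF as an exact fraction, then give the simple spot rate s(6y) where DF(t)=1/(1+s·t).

step 1 [1y] zero: DF = P = 9949/10000 ≈ 0.994900
step 2 [2y] zero: DF = P = 9653/10000 ≈ 0.965300
step 3 [3y] zero: DF = P = 9431/10000 ≈ 0.943100
step 4 [4y] zero: DF = P = 9373/10000 ≈ 0.937300
step 5 [5y] swap r/1=811/47595: DF=(1 − 811/47595·(0.994900+0.965300+0.943100+0.937300))/(1+811/47595) = 9189/10000 ≈ 0.918900
step 6 [6y] zero: DF = P = 8891/10000 ≈ 0.889100

1 1 9949/10000
2 2 9653/10000
3 3 9431/10000
4 4 9373/10000
5 5 9189/10000
6 6 8891/10000
s(6y) = (1/(8891/10000) − 1)/(6) = 1109/53346 ≈ 2.0789%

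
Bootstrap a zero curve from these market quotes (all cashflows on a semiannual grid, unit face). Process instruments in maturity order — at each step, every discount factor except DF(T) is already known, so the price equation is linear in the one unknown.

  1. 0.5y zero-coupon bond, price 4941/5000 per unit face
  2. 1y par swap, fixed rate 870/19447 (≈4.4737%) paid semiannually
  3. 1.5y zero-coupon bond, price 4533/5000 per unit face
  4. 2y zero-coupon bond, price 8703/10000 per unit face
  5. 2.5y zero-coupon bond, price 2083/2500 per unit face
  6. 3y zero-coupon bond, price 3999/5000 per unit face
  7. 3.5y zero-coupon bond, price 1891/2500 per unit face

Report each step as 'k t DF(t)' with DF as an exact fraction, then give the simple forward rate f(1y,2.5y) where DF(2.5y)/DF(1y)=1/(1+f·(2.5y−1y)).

1 1/2 4941/5000
2 1 1913/2000
3 3/2 4533/5000
4 2 8703/10000
5 5/2 2083/2500
6 3 3999/5000
7 7/2 1891/2500
f(1y,2.5y) = ((1913/2000)/(2083/2500) − 1)/(3/2) = 411/4166 ≈ 9.8656%

step 1 [0.5y] zero: DF = P = 4941/5000 ≈ 0.988200
step 2 [1y] swap r/2=435/19447: DF=(1 − 435/19447·(0.988200))/(1+435/19447) = 1913/2000 ≈ 0.956500
step 3 [1.5y] zero: DF = P = 4533/5000 ≈ 0.906600
step 4 [2y] zero: DF = P = 8703/10000 ≈ 0.870300
step 5 [2.5y] zero: DF = P = 2083/2500 ≈ 0.833200
step 6 [3y] zero: DF = P = 3999/5000 ≈ 0.799800
step 7 [3.5y] zero: DF = P = 1891/2500 ≈ 0.756400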